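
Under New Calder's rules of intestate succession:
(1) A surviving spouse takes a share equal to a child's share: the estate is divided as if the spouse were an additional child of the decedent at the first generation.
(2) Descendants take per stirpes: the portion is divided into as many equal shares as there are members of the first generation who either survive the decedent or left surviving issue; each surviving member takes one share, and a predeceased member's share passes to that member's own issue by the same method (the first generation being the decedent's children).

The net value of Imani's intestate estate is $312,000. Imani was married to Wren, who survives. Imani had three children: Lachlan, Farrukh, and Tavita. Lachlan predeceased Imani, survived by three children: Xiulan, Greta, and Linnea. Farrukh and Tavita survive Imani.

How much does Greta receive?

Greta receives $26,000.

The spouse counts as an additional share at the children's level, so there are 4 primary shares of $78,000. Wren takes one such share ($78,000).
The children's combined portion ($234,000) is divided into 3 shares of $78,000: Farrukh and Tavita each take $78,000; Lachlan's $78,000 share passes to Lachlan's issue.
Lachlan's share ($78,000) is divided into 3 shares of $26,000: Xiulan, Greta, and Linnea each take $26,000.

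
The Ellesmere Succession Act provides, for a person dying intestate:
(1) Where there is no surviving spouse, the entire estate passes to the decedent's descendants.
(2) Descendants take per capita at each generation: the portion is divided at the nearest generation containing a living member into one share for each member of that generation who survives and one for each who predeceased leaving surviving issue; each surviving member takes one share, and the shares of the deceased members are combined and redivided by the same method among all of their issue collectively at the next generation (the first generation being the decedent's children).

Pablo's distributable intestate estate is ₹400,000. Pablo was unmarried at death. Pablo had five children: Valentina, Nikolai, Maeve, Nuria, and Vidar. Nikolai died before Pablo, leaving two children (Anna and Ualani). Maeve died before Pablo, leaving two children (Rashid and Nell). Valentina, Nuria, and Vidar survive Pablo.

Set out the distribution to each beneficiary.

Valentina: ₹80,000; Anna: ₹40,000; Ualani: ₹40,000; Rashid: ₹40,000; Nell: ₹40,000; Nuria: ₹80,000; Vidar: ₹80,000

The entire ₹400,000 passes to the descendants.
That amount (₹400,000) is divided at the children's generation into 5 shares of ₹80,000. Valentina, Nuria, and Vidar each take ₹80,000. The 2 shares of the deceased (Nikolai and Maeve) are combined into a pool of ₹160,000.
That pool (₹160,000) is divided at the grandchildren's generation equally among Anna, Ualani, Rashid, and Nell: ₹40,000 each.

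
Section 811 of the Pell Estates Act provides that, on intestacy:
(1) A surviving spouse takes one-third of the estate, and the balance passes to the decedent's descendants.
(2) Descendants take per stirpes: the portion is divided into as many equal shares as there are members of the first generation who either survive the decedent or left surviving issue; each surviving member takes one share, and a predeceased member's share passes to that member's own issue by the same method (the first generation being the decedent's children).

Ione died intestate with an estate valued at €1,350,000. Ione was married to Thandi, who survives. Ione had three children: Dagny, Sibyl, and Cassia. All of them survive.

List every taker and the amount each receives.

Thandi takes one-third of €1,350,000 = €450,000. The remaining €900,000 passes to the descendants.
The descendants' portion (€900,000) is divided into 3 shares of €300,000: Dagny, Sibyl, and Cassia each take €300,000.

Thandi: €450,000; Dagny: €300,000; Sibyl: €300,000; Cassia: €300,000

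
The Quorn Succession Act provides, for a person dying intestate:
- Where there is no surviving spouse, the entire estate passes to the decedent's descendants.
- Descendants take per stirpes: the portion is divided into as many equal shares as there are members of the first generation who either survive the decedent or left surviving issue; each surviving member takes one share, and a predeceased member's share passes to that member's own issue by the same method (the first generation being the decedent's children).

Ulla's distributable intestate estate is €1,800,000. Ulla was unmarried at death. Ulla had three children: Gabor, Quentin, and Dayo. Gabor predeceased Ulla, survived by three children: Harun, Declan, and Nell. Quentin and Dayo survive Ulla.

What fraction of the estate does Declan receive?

Declan receives 1/9 of the estate.

The entire €1,800,000 passes to the descendants.
That amount (€1,800,000) is divided into 3 shares of €600,000: Quentin and Dayo each take €600,000; Gabor's €600,000 share passes to Gabor's issue.
Gabor's share (€600,000) is divided into 3 shares of €200,000: Harun, Declan, and Nell each take €200,000.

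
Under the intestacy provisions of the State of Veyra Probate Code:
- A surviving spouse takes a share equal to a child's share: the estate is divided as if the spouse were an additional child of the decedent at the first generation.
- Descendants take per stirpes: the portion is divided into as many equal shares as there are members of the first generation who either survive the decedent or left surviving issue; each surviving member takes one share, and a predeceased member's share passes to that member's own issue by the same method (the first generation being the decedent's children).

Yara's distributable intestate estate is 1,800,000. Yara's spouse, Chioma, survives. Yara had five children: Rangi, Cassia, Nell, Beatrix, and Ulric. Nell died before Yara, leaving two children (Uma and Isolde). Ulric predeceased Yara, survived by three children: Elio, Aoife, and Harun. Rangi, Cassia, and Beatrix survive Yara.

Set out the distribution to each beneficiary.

Chioma: 300,000; Rangi: 300,000; Cassia: 300,000; Uma: 150,000; Isolde: 150,000; Beatrix: 300,000; Elio: 100,000; Aoife: 100,000; Harun: 100,000

The spouse counts as an additional share at the children's level, so there are 6 primary shares of 300,000. Chioma takes one such share (300,000).
The children's combined portion (1,500,000) is divided into 5 shares of 300,000: Rangi, Cassia, and Beatrix each take 300,000; Nell's 300,000 share passes to Nell's issue; Ulric's 300,000 share passes to Ulric's issue.
Nell's share (300,000) is divided into 2 shares of 150,000: Uma and Isolde each take 150,000.
Ulric's share (300,000) is divided into 3 shares of 100,000: Elio, Aoife, and Harun each take 100,000.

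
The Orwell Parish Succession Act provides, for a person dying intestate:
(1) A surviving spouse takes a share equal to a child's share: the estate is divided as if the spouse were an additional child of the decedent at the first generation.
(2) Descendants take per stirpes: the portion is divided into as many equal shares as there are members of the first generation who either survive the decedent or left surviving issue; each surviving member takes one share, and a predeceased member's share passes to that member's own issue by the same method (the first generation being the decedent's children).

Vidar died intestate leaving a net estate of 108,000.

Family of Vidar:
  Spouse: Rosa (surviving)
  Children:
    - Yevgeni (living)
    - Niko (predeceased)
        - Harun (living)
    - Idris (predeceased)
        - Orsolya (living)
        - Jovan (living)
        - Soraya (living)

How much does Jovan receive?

Jovan receives 9,000.

The spouse counts as an additional share at the children's level, so there are 4 primary shares of 27,000. Rosa takes one such share (27,000).
The children's combined portion (81,000) is divided into 3 shares of 27,000: Yevgeni takes 27,000; Niko's 27,000 share passes to Niko's issue; Idris's 27,000 share passes to Idris's issue.
Niko's share (27,000) passes entirely to Harun.
Idris's share (27,000) is divided into 3 shares of 9,000: Orsolya, Jovan, and Soraya each take 9,000.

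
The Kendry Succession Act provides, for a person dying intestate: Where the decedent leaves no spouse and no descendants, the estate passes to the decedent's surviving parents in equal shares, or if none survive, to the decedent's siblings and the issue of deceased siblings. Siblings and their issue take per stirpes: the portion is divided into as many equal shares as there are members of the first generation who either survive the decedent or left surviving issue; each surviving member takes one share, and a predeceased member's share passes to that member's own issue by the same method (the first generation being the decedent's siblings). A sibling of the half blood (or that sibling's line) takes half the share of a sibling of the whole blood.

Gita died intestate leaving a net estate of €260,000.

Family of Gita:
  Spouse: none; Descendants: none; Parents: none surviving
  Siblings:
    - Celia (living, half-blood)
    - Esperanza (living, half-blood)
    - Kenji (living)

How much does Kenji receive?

The entire €260,000 passes to the siblings and their issue.
Counting each half-blood sibling's line as half a unit, there are 2 units in €260,000, so one unit is €130,000. Whole-blood lines (Kenji) take €130,000 each; half-blood lines (Celia and Esperanza) take €65,000 each.

Kenji receives €130,000.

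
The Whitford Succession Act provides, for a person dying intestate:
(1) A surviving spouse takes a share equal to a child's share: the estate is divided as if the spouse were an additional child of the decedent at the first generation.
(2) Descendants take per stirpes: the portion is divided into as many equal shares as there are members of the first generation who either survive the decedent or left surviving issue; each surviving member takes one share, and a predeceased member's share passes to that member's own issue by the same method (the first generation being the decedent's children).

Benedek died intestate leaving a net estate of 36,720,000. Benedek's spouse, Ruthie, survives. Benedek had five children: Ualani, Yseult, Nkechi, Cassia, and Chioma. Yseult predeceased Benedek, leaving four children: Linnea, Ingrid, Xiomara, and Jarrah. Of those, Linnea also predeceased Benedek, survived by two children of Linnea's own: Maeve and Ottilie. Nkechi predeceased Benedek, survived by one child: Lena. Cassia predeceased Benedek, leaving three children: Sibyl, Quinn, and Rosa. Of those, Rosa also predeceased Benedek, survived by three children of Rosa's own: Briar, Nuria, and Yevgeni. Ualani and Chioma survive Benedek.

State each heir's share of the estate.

The spouse counts as an additional share at the children's level, so there are 6 primary shares of 6,120,000. Ruthie takes one such share (6,120,000).
The children's combined portion (30,600,000) is divided into 5 shares of 6,120,000: Ualani and Chioma each take 6,120,000; Yseult's 6,120,000 share passes to Yseult's issue; Nkechi's 6,120,000 share passes to Nkechi's issue; Cassia's 6,120,000 share passes to Cassia's issue.
Yseult's share (6,120,000) is divided into 4 shares of 1,530,000: Ingrid, Xiomara, and Jarrah each take 1,530,000; Linnea's 1,530,000 share passes to Linnea's issue.
Linnea's share (1,530,000) is divided into 2 shares of 765,000: Maeve and Ottilie each take 765,000.
Nkechi's share (6,120,000) passes entirely to Lena.
Cassia's share (6,120,000) is divided into 3 shares of 2,040,000: Sibyl and Quinn each take 2,040,000; Rosa's 2,040,000 share passes to Rosa's issue.
Rosa's share (2,040,000) is divided into 3 shares of 680,000: Briar, Nuria, and Yevgeni each take 680,000.

Ruthie: 6,120,000; Ualani: 6,120,000; Maeve: 765,000; Ottilie: 765,000; Ingrid: 1,530,000; Xiomara: 1,530,000; Jarrah: 1,530,000; Lena: 6,120,000; Sibyl: 2,040,000; Quinn: 2,040,000; Briar: 680,000; Nuria: 680,000; Yevgeni: 680,000; Chioma: 6,120,000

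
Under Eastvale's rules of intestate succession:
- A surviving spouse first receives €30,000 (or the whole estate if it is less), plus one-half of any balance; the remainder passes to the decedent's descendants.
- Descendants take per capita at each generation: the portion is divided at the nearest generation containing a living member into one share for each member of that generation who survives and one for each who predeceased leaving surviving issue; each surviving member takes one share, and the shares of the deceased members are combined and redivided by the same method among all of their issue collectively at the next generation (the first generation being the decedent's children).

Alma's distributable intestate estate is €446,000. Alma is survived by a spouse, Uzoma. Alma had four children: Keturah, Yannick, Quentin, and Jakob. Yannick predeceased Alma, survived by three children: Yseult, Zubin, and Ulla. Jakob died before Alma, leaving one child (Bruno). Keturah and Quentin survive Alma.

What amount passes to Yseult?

Yseult receives €26,000.

Uzoma first takes €30,000, leaving a balance of €416,000. Uzoma then takes one-half of the balance (€208,000), for a total of €238,000. The remaining €208,000 passes to the descendants.
The descendants' portion (€208,000) is divided at the children's generation into 4 shares of €52,000. Keturah and Quentin each take €52,000. The 2 shares of the deceased (Yannick and Jakob) are combined into a pool of €104,000.
That pool (€104,000) is divided at the grandchildren's generation equally among Yseult, Zubin, Ulla, and Bruno: €26,000 each.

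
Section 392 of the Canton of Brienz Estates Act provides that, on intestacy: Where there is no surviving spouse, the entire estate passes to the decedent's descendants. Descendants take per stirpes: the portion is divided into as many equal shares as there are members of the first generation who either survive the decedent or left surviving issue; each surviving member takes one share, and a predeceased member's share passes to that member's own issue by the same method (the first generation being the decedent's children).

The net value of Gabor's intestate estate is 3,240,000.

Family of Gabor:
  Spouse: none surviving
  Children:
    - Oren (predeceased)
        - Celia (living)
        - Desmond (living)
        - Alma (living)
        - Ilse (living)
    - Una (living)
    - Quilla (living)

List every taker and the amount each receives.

Celia: 270,000; Desmond: 270,000; Alma: 270,000; Ilse: 270,000; Una: 1,080,000; Quilla: 1,080,000

The entire 3,240,000 passes to the descendants.
That amount (3,240,000) is divided into 3 shares of 1,080,000: Una and Quilla each take 1,080,000; Oren's 1,080,000 share passes to Oren's issue.
Oren's share (1,080,000) is divided into 4 shares of 270,000: Celia, Desmond, Alma, and Ilse each take 270,000.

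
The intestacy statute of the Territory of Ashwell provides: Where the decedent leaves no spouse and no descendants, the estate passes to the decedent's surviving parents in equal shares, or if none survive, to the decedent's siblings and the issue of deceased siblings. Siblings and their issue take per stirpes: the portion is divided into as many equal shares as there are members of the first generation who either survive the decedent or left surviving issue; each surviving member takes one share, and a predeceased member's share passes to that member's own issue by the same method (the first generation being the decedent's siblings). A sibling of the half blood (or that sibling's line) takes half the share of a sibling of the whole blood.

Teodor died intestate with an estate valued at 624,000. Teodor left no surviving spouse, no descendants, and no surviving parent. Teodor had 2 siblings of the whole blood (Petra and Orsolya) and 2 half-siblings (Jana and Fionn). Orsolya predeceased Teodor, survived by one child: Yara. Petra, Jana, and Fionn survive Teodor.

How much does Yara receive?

Yara receives 208,000.

The entire 624,000 passes to the siblings and their issue.
Counting each half-blood sibling's line as half a unit, there are 3 units in 624,000, so one unit is 208,000. Whole-blood lines (Petra and Orsolya) take 208,000 each; half-blood lines (Jana and Fionn) take 104,000 each.
Orsolya's share (208,000) passes entirely to Yara.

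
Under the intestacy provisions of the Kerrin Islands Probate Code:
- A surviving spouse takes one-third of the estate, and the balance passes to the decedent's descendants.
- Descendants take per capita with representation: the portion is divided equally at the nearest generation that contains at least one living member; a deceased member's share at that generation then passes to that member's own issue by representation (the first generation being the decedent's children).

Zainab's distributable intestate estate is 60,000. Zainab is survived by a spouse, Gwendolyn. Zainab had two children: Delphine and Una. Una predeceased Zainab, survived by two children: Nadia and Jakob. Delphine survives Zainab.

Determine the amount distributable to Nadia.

Nadia receives 10,000.

Gwendolyn takes one-third of 60,000 = 20,000. The remaining 40,000 passes to the descendants.
The descendants' portion (40,000) is divided into 2 shares of 20,000: Delphine takes 20,000; Una's 20,000 share passes to Una's issue.
Una's share (20,000) is divided into 2 shares of 10,000: Nadia and Jakob each take 10,000.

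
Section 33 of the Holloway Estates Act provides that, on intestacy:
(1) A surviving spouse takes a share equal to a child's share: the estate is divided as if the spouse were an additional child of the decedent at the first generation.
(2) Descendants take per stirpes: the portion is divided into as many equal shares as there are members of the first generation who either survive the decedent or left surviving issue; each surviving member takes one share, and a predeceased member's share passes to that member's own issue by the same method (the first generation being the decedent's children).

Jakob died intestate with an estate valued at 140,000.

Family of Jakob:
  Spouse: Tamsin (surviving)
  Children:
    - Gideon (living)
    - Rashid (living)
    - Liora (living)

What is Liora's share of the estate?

The spouse counts as an additional share at the children's level, so there are 4 primary shares of 35,000. Tamsin takes one such share (35,000).
The children's combined portion (105,000) is divided into 3 shares of 35,000: Gideon, Rashid, and Liora each take 35,000.

Liora receives 35,000.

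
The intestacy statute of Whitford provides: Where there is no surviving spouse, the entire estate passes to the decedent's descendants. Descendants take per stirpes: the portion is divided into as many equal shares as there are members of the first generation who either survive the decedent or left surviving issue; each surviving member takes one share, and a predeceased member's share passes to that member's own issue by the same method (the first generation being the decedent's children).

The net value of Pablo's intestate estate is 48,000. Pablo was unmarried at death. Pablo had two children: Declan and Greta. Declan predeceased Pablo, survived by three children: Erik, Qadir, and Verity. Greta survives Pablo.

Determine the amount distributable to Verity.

Verity receives 8,000.

The entire 48,000 passes to the descendants.
That amount (48,000) is divided into 2 shares of 24,000: Greta takes 24,000; Declan's 24,000 share passes to Declan's issue.
Declan's share (24,000) is divided into 3 shares of 8,000: Erik, Qadir, and Verity each take 8,000.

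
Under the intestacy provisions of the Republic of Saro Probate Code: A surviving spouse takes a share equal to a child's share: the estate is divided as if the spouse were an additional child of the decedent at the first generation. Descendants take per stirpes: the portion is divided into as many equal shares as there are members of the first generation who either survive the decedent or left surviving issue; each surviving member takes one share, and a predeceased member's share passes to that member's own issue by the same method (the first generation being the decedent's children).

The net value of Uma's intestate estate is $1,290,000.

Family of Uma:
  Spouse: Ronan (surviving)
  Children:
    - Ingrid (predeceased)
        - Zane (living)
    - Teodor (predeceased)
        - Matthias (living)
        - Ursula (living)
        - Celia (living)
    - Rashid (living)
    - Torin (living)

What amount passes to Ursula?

Ursula receives $86,000.

The spouse counts as an additional share at the children's level, so there are 5 primary shares of $258,000. Ronan takes one such share ($258,000).
The children's combined portion ($1,032,000) is divided into 4 shares of $258,000: Rashid and Torin each take $258,000; Ingrid's $258,000 share passes to Ingrid's issue; Teodor's $258,000 share passes to Teodor's issue.
Ingrid's share ($258,000) passes entirely to Zane.
Teodor's share ($258,000) is divided into 3 shares of $86,000: Matthias, Ursula, and Celia each take $86,000.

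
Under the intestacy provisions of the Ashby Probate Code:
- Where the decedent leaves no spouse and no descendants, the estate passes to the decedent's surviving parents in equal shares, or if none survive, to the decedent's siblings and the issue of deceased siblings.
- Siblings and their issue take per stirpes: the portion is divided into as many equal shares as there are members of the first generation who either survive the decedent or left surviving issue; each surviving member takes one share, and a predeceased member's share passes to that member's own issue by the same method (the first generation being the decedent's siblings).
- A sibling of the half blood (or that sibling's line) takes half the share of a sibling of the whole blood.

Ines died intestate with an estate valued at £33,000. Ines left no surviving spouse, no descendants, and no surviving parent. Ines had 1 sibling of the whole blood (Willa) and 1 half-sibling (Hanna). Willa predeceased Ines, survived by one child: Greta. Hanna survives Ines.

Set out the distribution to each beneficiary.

Hanna: £11,000; Greta: £22,000

The entire £33,000 passes to the siblings and their issue.
Counting each half-blood sibling's line as half a unit, there are 3/2 units in £33,000, so one unit is £22,000. Whole-blood lines (Willa) take £22,000 each; half-blood lines (Hanna) take £11,000 each.
Willa's share (£22,000) passes entirely to Greta.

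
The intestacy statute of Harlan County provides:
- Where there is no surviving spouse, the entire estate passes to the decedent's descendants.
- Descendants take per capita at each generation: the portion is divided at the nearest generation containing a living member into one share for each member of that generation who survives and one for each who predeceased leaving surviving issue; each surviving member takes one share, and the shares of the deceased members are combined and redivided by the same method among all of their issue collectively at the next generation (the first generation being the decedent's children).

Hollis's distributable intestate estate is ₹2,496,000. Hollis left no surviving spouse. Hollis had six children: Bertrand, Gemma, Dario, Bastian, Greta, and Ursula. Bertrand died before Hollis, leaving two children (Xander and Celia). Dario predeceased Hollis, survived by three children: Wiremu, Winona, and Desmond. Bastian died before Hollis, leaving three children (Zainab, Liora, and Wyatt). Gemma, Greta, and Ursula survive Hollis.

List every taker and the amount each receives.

Xander: ₹156,000; Celia: ₹156,000; Gemma: ₹416,000; Wiremu: ₹156,000; Winona: ₹156,000; Desmond: ₹156,000; Zainab: ₹156,000; Liora: ₹156,000; Wyatt: ₹156,000; Greta: ₹416,000; Ursula: ₹416,000

The entire ₹2,496,000 passes to the descendants.
That amount (₹2,496,000) is divided at the children's generation into 6 shares of ₹416,000. Gemma, Greta, and Ursula each take ₹416,000. The 3 shares of the deceased (Bertrand, Dario, and Bastian) are combined into a pool of ₹1,248,000.
That pool (₹1,248,000) is divided at the grandchildren's generation equally among Xander, Celia, Wiremu, Winona, Desmond, Zainab, Liora, and Wyatt: ₹156,000 each.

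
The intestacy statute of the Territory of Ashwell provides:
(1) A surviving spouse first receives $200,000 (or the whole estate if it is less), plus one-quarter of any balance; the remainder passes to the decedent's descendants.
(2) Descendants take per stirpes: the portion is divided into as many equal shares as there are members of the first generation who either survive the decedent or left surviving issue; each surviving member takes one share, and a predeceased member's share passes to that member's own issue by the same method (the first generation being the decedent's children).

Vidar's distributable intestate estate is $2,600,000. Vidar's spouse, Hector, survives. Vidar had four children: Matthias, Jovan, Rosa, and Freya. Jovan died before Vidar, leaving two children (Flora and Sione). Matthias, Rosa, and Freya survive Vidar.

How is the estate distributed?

Hector first takes $200,000, leaving a balance of $2,400,000. Hector then takes one-quarter of the balance ($600,000), for a total of $800,000. The remaining $1,800,000 passes to the descendants.
The descendants' portion ($1,800,000) is divided into 4 shares of $450,000: Matthias, Rosa, and Freya each take $450,000; Jovan's $450,000 share passes to Jovan's issue.
Jovan's share ($450,000) is divided into 2 shares of $225,000: Flora and Sione each take $225,000.

Hector: $800,000; Matthias: $450,000; Flora: $225,000; Sione: $225,000; Rosa: $450,000; Freya: $450,000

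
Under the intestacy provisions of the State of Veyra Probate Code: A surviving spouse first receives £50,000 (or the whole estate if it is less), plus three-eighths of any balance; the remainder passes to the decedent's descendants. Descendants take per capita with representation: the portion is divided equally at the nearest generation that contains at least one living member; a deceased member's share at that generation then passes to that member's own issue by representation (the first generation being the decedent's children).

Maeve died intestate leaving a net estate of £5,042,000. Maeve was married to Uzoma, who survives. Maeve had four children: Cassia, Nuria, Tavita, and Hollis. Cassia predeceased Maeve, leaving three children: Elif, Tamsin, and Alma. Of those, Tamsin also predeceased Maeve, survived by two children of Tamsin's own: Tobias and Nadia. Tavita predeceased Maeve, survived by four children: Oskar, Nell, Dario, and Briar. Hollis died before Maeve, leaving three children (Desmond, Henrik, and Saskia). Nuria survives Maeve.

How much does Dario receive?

Uzoma first takes £50,000, leaving a balance of £4,992,000. Uzoma then takes three-eighths of the balance (£1,872,000), for a total of £1,922,000. The remaining £3,120,000 passes to the descendants.
The descendants' portion (£3,120,000) is divided into 4 shares of £780,000: Nuria takes £780,000; Cassia's £780,000 share passes to Cassia's issue; Tavita's £780,000 share passes to Tavita's issue; Hollis's £780,000 share passes to Hollis's issue.
Cassia's share (£780,000) is divided into 3 shares of £260,000: Elif and Alma each take £260,000; Tamsin's £260,000 share passes to Tamsin's issue.
Tamsin's share (£260,000) is divided into 2 shares of £130,000: Tobias and Nadia each take £130,000.
Tavita's share (£780,000) is divided into 4 shares of £195,000: Oskar, Nell, Dario, and Briar each take £195,000.
Hollis's share (£780,000) is divided into 3 shares of £260,000: Desmond, Henrik, and Saskia each take £260,000.

Dario receives £195,000.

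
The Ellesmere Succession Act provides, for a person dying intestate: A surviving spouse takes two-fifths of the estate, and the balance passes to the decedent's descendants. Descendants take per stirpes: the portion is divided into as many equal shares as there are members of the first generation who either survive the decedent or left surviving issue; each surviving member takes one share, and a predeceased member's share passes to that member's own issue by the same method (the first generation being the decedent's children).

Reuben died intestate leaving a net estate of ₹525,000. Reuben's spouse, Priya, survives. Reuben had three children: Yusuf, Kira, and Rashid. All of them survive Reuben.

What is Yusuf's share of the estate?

Yusuf receives ₹105,000.

Priya takes two-fifths of ₹525,000 = ₹210,000. The remaining ₹315,000 passes to the descendants.
The descendants' portion (₹315,000) is divided into 3 shares of ₹105,000: Yusuf, Kira, and Rashid each take ₹105,000.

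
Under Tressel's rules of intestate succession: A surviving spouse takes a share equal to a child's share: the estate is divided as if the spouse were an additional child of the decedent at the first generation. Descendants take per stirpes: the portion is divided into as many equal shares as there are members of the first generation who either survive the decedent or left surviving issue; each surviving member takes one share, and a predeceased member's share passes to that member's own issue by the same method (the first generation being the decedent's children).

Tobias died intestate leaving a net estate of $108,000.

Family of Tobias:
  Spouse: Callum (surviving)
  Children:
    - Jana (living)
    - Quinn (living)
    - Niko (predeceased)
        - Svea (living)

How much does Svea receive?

Svea receives $27,000.

The spouse counts as an additional share at the children's level, so there are 4 primary shares of $27,000. Callum takes one such share ($27,000).
The children's combined portion ($81,000) is divided into 3 shares of $27,000: Jana and Quinn each take $27,000; Niko's $27,000 share passes to Niko's issue.
Niko's share ($27,000) passes entirely to Svea.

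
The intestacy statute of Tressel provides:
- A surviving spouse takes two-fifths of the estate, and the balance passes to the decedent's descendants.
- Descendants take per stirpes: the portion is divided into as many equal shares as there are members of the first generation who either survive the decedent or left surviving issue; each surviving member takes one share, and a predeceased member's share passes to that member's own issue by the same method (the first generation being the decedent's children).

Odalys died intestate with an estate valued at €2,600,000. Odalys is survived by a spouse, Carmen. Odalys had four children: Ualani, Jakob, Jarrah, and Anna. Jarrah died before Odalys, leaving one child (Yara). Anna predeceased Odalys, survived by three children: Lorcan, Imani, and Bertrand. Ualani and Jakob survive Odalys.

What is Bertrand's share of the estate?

Bertrand receives €130,000.

Carmen takes two-fifths of €2,600,000 = €1,040,000. The remaining €1,560,000 passes to the descendants.
The descendants' portion (€1,560,000) is divided into 4 shares of €390,000: Ualani and Jakob each take €390,000; Jarrah's €390,000 share passes to Jarrah's issue; Anna's €390,000 share passes to Anna's issue.
Jarrah's share (€390,000) passes entirely to Yara.
Anna's share (€390,000) is divided into 3 shares of €130,000: Lorcan, Imani, and Bertrand each take €130,000.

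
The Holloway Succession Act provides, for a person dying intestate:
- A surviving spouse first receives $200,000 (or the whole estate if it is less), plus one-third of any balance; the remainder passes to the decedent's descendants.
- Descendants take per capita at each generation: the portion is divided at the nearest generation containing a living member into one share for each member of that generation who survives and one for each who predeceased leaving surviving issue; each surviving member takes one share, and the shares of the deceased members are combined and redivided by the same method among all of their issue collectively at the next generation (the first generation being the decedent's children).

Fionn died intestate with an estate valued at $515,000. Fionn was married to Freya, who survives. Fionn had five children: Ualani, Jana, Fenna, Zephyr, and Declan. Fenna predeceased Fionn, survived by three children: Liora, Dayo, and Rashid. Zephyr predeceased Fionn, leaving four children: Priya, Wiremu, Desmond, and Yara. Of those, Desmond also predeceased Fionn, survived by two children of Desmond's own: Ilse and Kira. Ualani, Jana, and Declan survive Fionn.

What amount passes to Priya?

Freya first takes $200,000, leaving a balance of $315,000. Freya then takes one-third of the balance ($105,000), for a total of $305,000. The remaining $210,000 passes to the descendants.
The descendants' portion ($210,000) is divided at the children's generation into 5 shares of $42,000. Ualani, Jana, and Declan each take $42,000. The 2 shares of the deceased (Fenna and Zephyr) are combined into a pool of $84,000.
That pool ($84,000) is divided at the grandchildren's generation into 7 shares of $12,000. Liora, Dayo, Rashid, Priya, Wiremu, and Yara each take $12,000. The remaining share for the deceased Desmond ($12,000) is carried to the next generation.
That pool ($12,000) is divided at the great-grandchildren's generation equally among Ilse and Kira: $6,000 each.

Priya receives $12,000.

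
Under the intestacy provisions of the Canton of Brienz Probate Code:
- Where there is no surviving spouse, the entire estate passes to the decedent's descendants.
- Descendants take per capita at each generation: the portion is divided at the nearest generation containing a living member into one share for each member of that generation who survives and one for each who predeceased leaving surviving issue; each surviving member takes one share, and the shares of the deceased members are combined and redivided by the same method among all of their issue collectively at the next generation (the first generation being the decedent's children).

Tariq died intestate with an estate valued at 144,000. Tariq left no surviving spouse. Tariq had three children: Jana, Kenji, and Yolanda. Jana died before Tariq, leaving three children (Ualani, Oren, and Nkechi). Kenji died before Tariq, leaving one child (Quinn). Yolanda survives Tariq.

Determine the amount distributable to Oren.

Oren receives 24,000.

The entire 144,000 passes to the descendants.
That amount (144,000) is divided at the children's generation into 3 shares of 48,000. Yolanda takes 48,000. The 2 shares of the deceased (Jana and Kenji) are combined into a pool of 96,000.
That pool (96,000) is divided at the grandchildren's generation equally among Ualani, Oren, Nkechi, and Quinn: 24,000 each.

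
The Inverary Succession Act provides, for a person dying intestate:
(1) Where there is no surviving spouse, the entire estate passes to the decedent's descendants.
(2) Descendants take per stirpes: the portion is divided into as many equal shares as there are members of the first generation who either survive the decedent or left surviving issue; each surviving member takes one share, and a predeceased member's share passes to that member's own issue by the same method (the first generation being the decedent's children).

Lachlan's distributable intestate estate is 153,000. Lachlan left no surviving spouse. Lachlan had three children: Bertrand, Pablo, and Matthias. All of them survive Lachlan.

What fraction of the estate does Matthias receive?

Matthias receives 1/3 of the estate.

The entire 153,000 passes to the descendants.
That amount (153,000) is divided into 3 shares of 51,000: Bertrand, Pablo, and Matthias each take 51,000.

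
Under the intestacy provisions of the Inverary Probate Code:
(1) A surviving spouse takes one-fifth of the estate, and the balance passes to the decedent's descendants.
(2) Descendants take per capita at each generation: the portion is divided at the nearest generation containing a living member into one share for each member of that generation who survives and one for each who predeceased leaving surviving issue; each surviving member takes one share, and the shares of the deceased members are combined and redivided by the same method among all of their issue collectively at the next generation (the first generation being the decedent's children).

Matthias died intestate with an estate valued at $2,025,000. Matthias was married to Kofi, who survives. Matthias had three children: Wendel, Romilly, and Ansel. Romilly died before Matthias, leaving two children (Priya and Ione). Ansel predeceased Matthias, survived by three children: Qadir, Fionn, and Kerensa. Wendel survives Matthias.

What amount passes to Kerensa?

Kerensa receives $216,000.

Kofi takes one-fifth of $2,025,000 = $405,000. The remaining $1,620,000 passes to the descendants.
The descendants' portion ($1,620,000) is divided at the children's generation into 3 shares of $540,000. Wendel takes $540,000. The 2 shares of the deceased (Romilly and Ansel) are combined into a pool of $1,080,000.
That pool ($1,080,000) is divided at the grandchildren's generation equally among Priya, Ione, Qadir, Fionn, and Kerensa: $216,000 each.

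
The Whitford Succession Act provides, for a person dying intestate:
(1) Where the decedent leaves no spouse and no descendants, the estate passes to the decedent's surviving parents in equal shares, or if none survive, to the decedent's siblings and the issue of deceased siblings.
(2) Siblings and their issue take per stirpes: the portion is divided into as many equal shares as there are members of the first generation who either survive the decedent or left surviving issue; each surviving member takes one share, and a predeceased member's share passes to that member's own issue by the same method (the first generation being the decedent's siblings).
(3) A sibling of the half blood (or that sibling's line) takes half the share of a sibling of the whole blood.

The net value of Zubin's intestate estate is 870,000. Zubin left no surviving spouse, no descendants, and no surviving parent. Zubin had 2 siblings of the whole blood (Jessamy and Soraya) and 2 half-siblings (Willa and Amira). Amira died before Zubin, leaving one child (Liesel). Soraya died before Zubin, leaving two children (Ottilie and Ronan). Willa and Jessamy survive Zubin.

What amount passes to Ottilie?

The entire 870,000 passes to the siblings and their issue.
Counting each half-blood sibling's line as half a unit, there are 3 units in 870,000, so one unit is 290,000. Whole-blood lines (Jessamy and Soraya) take 290,000 each; half-blood lines (Willa and Amira) take 145,000 each.
Amira's share (145,000) passes entirely to Liesel.
Soraya's share (290,000) is divided into 2 shares of 145,000: Ottilie and Ronan each take 145,000.

Ottilie receives 145,000.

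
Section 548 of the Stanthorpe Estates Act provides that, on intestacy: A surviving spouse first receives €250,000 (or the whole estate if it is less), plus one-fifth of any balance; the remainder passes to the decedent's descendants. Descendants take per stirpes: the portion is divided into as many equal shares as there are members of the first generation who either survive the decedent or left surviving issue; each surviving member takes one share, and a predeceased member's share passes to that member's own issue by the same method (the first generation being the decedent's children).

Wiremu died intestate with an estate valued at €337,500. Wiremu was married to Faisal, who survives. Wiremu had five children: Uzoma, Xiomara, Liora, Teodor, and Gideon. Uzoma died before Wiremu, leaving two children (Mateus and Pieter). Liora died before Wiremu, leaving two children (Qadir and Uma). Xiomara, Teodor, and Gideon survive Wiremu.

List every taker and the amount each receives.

Faisal first takes €250,000, leaving a balance of €87,500. Faisal then takes one-fifth of the balance (€17,500), for a total of €267,500. The remaining €70,000 passes to the descendants.
The descendants' portion (€70,000) is divided into 5 shares of €14,000: Xiomara, Teodor, and Gideon each take €14,000; Uzoma's €14,000 share passes to Uzoma's issue; Liora's €14,000 share passes to Liora's issue.
Uzoma's share (€14,000) is divided into 2 shares of €7,000: Mateus and Pieter each take €7,000.
Liora's share (€14,000) is divided into 2 shares of €7,000: Qadir and Uma each take €7,000.

Faisal: €267,500; Mateus: €7,000; Pieter: €7,000; Xiomara: €14,000; Qadir: €7,000; Uma: €7,000; Teodor: €14,000; Gideon: €14,000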